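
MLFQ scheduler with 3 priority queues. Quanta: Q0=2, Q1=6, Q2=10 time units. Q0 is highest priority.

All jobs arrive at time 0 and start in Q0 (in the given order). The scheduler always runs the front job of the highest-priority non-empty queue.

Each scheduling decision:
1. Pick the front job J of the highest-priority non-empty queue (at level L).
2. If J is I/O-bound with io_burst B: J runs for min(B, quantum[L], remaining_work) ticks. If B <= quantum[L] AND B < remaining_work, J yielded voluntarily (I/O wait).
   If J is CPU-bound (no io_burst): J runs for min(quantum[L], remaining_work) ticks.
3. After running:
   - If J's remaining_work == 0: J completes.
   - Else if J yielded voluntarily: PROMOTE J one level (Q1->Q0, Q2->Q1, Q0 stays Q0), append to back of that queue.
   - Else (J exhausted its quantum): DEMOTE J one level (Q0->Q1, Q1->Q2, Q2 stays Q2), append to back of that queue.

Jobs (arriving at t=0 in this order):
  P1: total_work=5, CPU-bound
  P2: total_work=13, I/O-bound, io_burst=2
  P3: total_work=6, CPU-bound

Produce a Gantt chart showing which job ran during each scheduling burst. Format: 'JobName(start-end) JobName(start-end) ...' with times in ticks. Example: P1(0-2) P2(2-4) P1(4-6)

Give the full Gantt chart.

Answer: P1(0-2) P2(2-4) P3(4-6) P2(6-8) P2(8-10) P2(10-12) P2(12-14) P2(14-16) P2(16-17) P1(17-20) P3(20-24)

Derivation:
t=0-2: P1@Q0 runs 2, rem=3, quantum used, demote→Q1. Q0=[P2,P3] Q1=[P1] Q2=[]
t=2-4: P2@Q0 runs 2, rem=11, I/O yield, promote→Q0. Q0=[P3,P2] Q1=[P1] Q2=[]
t=4-6: P3@Q0 runs 2, rem=4, quantum used, demote→Q1. Q0=[P2] Q1=[P1,P3] Q2=[]
t=6-8: P2@Q0 runs 2, rem=9, I/O yield, promote→Q0. Q0=[P2] Q1=[P1,P3] Q2=[]
t=8-10: P2@Q0 runs 2, rem=7, I/O yield, promote→Q0. Q0=[P2] Q1=[P1,P3] Q2=[]
t=10-12: P2@Q0 runs 2, rem=5, I/O yield, promote→Q0. Q0=[P2] Q1=[P1,P3] Q2=[]
t=12-14: P2@Q0 runs 2, rem=3, I/O yield, promote→Q0. Q0=[P2] Q1=[P1,P3] Q2=[]
t=14-16: P2@Q0 runs 2, rem=1, I/O yield, promote→Q0. Q0=[P2] Q1=[P1,P3] Q2=[]
t=16-17: P2@Q0 runs 1, rem=0, completes. Q0=[] Q1=[P1,P3] Q2=[]
t=17-20: P1@Q1 runs 3, rem=0, completes. Q0=[] Q1=[P3] Q2=[]
t=20-24: P3@Q1 runs 4, rem=0, completes. Q0=[] Q1=[] Q2=[]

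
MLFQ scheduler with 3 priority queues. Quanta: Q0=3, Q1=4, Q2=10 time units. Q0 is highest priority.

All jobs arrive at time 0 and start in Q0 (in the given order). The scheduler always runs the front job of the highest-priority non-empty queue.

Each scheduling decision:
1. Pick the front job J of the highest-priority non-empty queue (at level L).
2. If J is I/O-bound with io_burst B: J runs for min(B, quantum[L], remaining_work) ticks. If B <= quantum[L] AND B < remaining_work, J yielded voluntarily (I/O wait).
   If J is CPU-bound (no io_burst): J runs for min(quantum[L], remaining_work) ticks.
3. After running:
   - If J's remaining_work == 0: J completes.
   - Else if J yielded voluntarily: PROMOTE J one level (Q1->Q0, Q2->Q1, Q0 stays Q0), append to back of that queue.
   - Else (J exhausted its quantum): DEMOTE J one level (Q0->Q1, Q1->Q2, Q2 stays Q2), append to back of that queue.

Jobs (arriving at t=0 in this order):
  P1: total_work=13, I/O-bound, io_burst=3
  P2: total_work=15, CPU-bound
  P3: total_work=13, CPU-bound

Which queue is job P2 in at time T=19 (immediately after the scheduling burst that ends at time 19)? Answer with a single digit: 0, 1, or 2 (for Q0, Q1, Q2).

Answer: 1

Derivation:
t=0-3: P1@Q0 runs 3, rem=10, I/O yield, promote→Q0. Q0=[P2,P3,P1] Q1=[] Q2=[]
t=3-6: P2@Q0 runs 3, rem=12, quantum used, demote→Q1. Q0=[P3,P1] Q1=[P2] Q2=[]
t=6-9: P3@Q0 runs 3, rem=10, quantum used, demote→Q1. Q0=[P1] Q1=[P2,P3] Q2=[]
t=9-12: P1@Q0 runs 3, rem=7, I/O yield, promote→Q0. Q0=[P1] Q1=[P2,P3] Q2=[]
t=12-15: P1@Q0 runs 3, rem=4, I/O yield, promote→Q0. Q0=[P1] Q1=[P2,P3] Q2=[]
t=15-18: P1@Q0 runs 3, rem=1, I/O yield, promote→Q0. Q0=[P1] Q1=[P2,P3] Q2=[]
t=18-19: P1@Q0 runs 1, rem=0, completes. Q0=[] Q1=[P2,P3] Q2=[]
t=19-23: P2@Q1 runs 4, rem=8, quantum used, demote→Q2. Q0=[] Q1=[P3] Q2=[P2]
t=23-27: P3@Q1 runs 4, rem=6, quantum used, demote→Q2. Q0=[] Q1=[] Q2=[P2,P3]
t=27-35: P2@Q2 runs 8, rem=0, completes. Q0=[] Q1=[] Q2=[P3]
t=35-41: P3@Q2 runs 6, rem=0, completes. Q0=[] Q1=[] Q2=[]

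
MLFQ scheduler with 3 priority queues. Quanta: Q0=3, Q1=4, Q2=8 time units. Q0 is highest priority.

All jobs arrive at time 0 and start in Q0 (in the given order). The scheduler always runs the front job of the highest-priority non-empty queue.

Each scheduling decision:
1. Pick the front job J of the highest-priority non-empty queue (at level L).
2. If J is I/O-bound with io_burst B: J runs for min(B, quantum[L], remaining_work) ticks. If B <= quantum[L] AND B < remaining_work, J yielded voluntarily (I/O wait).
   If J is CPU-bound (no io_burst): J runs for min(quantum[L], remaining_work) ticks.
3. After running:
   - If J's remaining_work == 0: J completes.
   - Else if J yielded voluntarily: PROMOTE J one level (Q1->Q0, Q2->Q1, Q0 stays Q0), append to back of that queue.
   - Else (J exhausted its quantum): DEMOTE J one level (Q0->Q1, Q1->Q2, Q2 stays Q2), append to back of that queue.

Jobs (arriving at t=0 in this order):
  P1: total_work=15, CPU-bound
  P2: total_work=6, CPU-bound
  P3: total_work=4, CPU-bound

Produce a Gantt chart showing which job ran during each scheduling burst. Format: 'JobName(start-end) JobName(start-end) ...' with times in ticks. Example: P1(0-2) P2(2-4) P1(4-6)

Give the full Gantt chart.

t=0-3: P1@Q0 runs 3, rem=12, quantum used, demote→Q1. Q0=[P2,P3] Q1=[P1] Q2=[]
t=3-6: P2@Q0 runs 3, rem=3, quantum used, demote→Q1. Q0=[P3] Q1=[P1,P2] Q2=[]
t=6-9: P3@Q0 runs 3, rem=1, quantum used, demote→Q1. Q0=[] Q1=[P1,P2,P3] Q2=[]
t=9-13: P1@Q1 runs 4, rem=8, quantum used, demote→Q2. Q0=[] Q1=[P2,P3] Q2=[P1]
t=13-16: P2@Q1 runs 3, rem=0, completes. Q0=[] Q1=[P3] Q2=[P1]
t=16-17: P3@Q1 runs 1, rem=0, completes. Q0=[] Q1=[] Q2=[P1]
t=17-25: P1@Q2 runs 8, rem=0, completes. Q0=[] Q1=[] Q2=[]

Answer: P1(0-3) P2(3-6) P3(6-9) P1(9-13) P2(13-16) P3(16-17) P1(17-25)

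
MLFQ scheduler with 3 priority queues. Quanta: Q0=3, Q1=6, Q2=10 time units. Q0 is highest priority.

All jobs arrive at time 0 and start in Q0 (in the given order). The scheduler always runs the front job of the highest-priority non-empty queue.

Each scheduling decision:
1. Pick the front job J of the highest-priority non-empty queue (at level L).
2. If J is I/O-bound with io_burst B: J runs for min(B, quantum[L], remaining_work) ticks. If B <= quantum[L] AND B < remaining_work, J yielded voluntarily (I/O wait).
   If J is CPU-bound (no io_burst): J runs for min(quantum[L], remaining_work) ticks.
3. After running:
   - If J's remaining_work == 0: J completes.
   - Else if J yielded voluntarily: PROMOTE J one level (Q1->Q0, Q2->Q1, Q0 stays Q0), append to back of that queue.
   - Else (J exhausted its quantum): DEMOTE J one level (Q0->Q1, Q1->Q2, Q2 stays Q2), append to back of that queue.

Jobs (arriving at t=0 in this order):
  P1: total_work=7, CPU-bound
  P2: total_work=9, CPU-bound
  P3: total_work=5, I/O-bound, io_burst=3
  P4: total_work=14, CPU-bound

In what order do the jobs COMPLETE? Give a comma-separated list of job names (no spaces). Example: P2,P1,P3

t=0-3: P1@Q0 runs 3, rem=4, quantum used, demote→Q1. Q0=[P2,P3,P4] Q1=[P1] Q2=[]
t=3-6: P2@Q0 runs 3, rem=6, quantum used, demote→Q1. Q0=[P3,P4] Q1=[P1,P2] Q2=[]
t=6-9: P3@Q0 runs 3, rem=2, I/O yield, promote→Q0. Q0=[P4,P3] Q1=[P1,P2] Q2=[]
t=9-12: P4@Q0 runs 3, rem=11, quantum used, demote→Q1. Q0=[P3] Q1=[P1,P2,P4] Q2=[]
t=12-14: P3@Q0 runs 2, rem=0, completes. Q0=[] Q1=[P1,P2,P4] Q2=[]
t=14-18: P1@Q1 runs 4, rem=0, completes. Q0=[] Q1=[P2,P4] Q2=[]
t=18-24: P2@Q1 runs 6, rem=0, completes. Q0=[] Q1=[P4] Q2=[]
t=24-30: P4@Q1 runs 6, rem=5, quantum used, demote→Q2. Q0=[] Q1=[] Q2=[P4]
t=30-35: P4@Q2 runs 5, rem=0, completes. Q0=[] Q1=[] Q2=[]

Answer: P3,P1,P2,P4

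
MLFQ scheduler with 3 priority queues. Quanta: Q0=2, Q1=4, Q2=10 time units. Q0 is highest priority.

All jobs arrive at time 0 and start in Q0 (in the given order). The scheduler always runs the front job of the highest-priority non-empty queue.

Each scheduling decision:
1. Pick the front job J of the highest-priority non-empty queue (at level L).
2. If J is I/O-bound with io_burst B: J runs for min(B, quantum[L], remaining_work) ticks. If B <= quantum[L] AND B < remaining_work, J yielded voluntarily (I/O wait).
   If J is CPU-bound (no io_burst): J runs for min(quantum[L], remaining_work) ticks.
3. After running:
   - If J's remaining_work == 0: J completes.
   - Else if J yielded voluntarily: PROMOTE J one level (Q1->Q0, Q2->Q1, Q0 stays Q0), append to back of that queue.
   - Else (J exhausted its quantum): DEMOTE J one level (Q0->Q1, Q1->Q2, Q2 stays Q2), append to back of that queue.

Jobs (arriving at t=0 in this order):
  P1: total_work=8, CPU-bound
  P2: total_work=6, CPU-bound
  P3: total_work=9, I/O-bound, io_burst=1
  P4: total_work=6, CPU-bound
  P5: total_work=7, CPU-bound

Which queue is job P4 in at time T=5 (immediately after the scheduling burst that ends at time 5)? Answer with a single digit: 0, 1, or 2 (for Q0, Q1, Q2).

t=0-2: P1@Q0 runs 2, rem=6, quantum used, demote→Q1. Q0=[P2,P3,P4,P5] Q1=[P1] Q2=[]
t=2-4: P2@Q0 runs 2, rem=4, quantum used, demote→Q1. Q0=[P3,P4,P5] Q1=[P1,P2] Q2=[]
t=4-5: P3@Q0 runs 1, rem=8, I/O yield, promote→Q0. Q0=[P4,P5,P3] Q1=[P1,P2] Q2=[]
t=5-7: P4@Q0 runs 2, rem=4, quantum used, demote→Q1. Q0=[P5,P3] Q1=[P1,P2,P4] Q2=[]
t=7-9: P5@Q0 runs 2, rem=5, quantum used, demote→Q1. Q0=[P3] Q1=[P1,P2,P4,P5] Q2=[]
t=9-10: P3@Q0 runs 1, rem=7, I/O yield, promote→Q0. Q0=[P3] Q1=[P1,P2,P4,P5] Q2=[]
t=10-11: P3@Q0 runs 1, rem=6, I/O yield, promote→Q0. Q0=[P3] Q1=[P1,P2,P4,P5] Q2=[]
t=11-12: P3@Q0 runs 1, rem=5, I/O yield, promote→Q0. Q0=[P3] Q1=[P1,P2,P4,P5] Q2=[]
t=12-13: P3@Q0 runs 1, rem=4, I/O yield, promote→Q0. Q0=[P3] Q1=[P1,P2,P4,P5] Q2=[]
t=13-14: P3@Q0 runs 1, rem=3, I/O yield, promote→Q0. Q0=[P3] Q1=[P1,P2,P4,P5] Q2=[]
t=14-15: P3@Q0 runs 1, rem=2, I/O yield, promote→Q0. Q0=[P3] Q1=[P1,P2,P4,P5] Q2=[]
t=15-16: P3@Q0 runs 1, rem=1, I/O yield, promote→Q0. Q0=[P3] Q1=[P1,P2,P4,P5] Q2=[]
t=16-17: P3@Q0 runs 1, rem=0, completes. Q0=[] Q1=[P1,P2,P4,P5] Q2=[]
t=17-21: P1@Q1 runs 4, rem=2, quantum used, demote→Q2. Q0=[] Q1=[P2,P4,P5] Q2=[P1]
t=21-25: P2@Q1 runs 4, rem=0, completes. Q0=[] Q1=[P4,P5] Q2=[P1]
t=25-29: P4@Q1 runs 4, rem=0, completes. Q0=[] Q1=[P5] Q2=[P1]
t=29-33: P5@Q1 runs 4, rem=1, quantum used, demote→Q2. Q0=[] Q1=[] Q2=[P1,P5]
t=33-35: P1@Q2 runs 2, rem=0, completes. Q0=[] Q1=[] Q2=[P5]
t=35-36: P5@Q2 runs 1, rem=0, completes. Q0=[] Q1=[] Q2=[]

Answer: 0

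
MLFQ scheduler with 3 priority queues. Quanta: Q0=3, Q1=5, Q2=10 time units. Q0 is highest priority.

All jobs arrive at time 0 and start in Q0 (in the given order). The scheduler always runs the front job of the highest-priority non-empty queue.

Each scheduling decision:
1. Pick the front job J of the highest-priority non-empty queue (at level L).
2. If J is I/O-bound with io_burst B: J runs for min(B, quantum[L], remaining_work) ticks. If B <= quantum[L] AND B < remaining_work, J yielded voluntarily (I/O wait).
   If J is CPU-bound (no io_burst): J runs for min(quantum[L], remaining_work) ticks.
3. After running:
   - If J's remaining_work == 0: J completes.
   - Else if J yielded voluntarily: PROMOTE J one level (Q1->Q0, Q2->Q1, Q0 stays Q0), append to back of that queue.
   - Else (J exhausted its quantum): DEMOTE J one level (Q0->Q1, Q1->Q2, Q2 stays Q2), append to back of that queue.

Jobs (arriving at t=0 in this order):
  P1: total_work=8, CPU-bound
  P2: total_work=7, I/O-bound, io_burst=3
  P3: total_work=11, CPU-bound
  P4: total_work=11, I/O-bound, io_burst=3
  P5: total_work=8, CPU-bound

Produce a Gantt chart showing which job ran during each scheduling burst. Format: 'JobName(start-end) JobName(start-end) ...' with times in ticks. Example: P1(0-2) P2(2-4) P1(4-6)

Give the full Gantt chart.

Answer: P1(0-3) P2(3-6) P3(6-9) P4(9-12) P5(12-15) P2(15-18) P4(18-21) P2(21-22) P4(22-25) P4(25-27) P1(27-32) P3(32-37) P5(37-42) P3(42-45)

Derivation:
t=0-3: P1@Q0 runs 3, rem=5, quantum used, demote→Q1. Q0=[P2,P3,P4,P5] Q1=[P1] Q2=[]
t=3-6: P2@Q0 runs 3, rem=4, I/O yield, promote→Q0. Q0=[P3,P4,P5,P2] Q1=[P1] Q2=[]
t=6-9: P3@Q0 runs 3, rem=8, quantum used, demote→Q1. Q0=[P4,P5,P2] Q1=[P1,P3] Q2=[]
t=9-12: P4@Q0 runs 3, rem=8, I/O yield, promote→Q0. Q0=[P5,P2,P4] Q1=[P1,P3] Q2=[]
t=12-15: P5@Q0 runs 3, rem=5, quantum used, demote→Q1. Q0=[P2,P4] Q1=[P1,P3,P5] Q2=[]
t=15-18: P2@Q0 runs 3, rem=1, I/O yield, promote→Q0. Q0=[P4,P2] Q1=[P1,P3,P5] Q2=[]
t=18-21: P4@Q0 runs 3, rem=5, I/O yield, promote→Q0. Q0=[P2,P4] Q1=[P1,P3,P5] Q2=[]
t=21-22: P2@Q0 runs 1, rem=0, completes. Q0=[P4] Q1=[P1,P3,P5] Q2=[]
t=22-25: P4@Q0 runs 3, rem=2, I/O yield, promote→Q0. Q0=[P4] Q1=[P1,P3,P5] Q2=[]
t=25-27: P4@Q0 runs 2, rem=0, completes. Q0=[] Q1=[P1,P3,P5] Q2=[]
t=27-32: P1@Q1 runs 5, rem=0, completes. Q0=[] Q1=[P3,P5] Q2=[]
t=32-37: P3@Q1 runs 5, rem=3, quantum used, demote→Q2. Q0=[] Q1=[P5] Q2=[P3]
t=37-42: P5@Q1 runs 5, rem=0, completes. Q0=[] Q1=[] Q2=[P3]
t=42-45: P3@Q2 runs 3, rem=0, completes. Q0=[] Q1=[] Q2=[]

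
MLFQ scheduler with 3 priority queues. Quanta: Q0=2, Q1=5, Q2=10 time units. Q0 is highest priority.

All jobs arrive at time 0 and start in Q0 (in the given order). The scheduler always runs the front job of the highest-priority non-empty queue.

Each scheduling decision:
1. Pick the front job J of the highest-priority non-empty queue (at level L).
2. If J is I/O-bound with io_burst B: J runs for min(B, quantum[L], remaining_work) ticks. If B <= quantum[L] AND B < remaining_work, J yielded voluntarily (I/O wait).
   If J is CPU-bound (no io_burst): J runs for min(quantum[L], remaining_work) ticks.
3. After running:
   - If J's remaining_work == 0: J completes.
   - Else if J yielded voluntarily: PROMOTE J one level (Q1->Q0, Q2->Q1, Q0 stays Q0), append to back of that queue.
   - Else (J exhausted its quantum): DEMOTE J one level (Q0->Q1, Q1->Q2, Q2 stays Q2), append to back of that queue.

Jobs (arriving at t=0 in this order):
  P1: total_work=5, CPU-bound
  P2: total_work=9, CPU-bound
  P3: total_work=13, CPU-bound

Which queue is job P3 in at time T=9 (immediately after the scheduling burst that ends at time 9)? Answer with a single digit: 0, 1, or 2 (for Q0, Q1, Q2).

Answer: 1

Derivation:
t=0-2: P1@Q0 runs 2, rem=3, quantum used, demote→Q1. Q0=[P2,P3] Q1=[P1] Q2=[]
t=2-4: P2@Q0 runs 2, rem=7, quantum used, demote→Q1. Q0=[P3] Q1=[P1,P2] Q2=[]
t=4-6: P3@Q0 runs 2, rem=11, quantum used, demote→Q1. Q0=[] Q1=[P1,P2,P3] Q2=[]
t=6-9: P1@Q1 runs 3, rem=0, completes. Q0=[] Q1=[P2,P3] Q2=[]
t=9-14: P2@Q1 runs 5, rem=2, quantum used, demote→Q2. Q0=[] Q1=[P3] Q2=[P2]
t=14-19: P3@Q1 runs 5, rem=6, quantum used, demote→Q2. Q0=[] Q1=[] Q2=[P2,P3]
t=19-21: P2@Q2 runs 2, rem=0, completes. Q0=[] Q1=[] Q2=[P3]
t=21-27: P3@Q2 runs 6, rem=0, completes. Q0=[] Q1=[] Q2=[]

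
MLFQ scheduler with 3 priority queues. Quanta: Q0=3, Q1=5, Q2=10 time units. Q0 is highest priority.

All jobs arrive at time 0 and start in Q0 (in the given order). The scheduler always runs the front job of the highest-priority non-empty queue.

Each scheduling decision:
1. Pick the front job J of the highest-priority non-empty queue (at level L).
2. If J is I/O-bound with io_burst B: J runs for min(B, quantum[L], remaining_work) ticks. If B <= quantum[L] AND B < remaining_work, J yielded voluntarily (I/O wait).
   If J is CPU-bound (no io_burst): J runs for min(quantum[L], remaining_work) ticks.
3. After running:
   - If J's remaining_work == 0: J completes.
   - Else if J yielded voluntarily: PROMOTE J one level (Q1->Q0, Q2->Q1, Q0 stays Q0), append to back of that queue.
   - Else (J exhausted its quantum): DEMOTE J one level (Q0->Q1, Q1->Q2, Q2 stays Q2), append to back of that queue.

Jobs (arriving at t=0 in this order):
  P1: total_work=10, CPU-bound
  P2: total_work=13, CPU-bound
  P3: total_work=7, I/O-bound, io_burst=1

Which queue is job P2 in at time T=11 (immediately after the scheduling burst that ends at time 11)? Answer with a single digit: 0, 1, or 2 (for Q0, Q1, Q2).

t=0-3: P1@Q0 runs 3, rem=7, quantum used, demote→Q1. Q0=[P2,P3] Q1=[P1] Q2=[]
t=3-6: P2@Q0 runs 3, rem=10, quantum used, demote→Q1. Q0=[P3] Q1=[P1,P2] Q2=[]
t=6-7: P3@Q0 runs 1, rem=6, I/O yield, promote→Q0. Q0=[P3] Q1=[P1,P2] Q2=[]
t=7-8: P3@Q0 runs 1, rem=5, I/O yield, promote→Q0. Q0=[P3] Q1=[P1,P2] Q2=[]
t=8-9: P3@Q0 runs 1, rem=4, I/O yield, promote→Q0. Q0=[P3] Q1=[P1,P2] Q2=[]
t=9-10: P3@Q0 runs 1, rem=3, I/O yield, promote→Q0. Q0=[P3] Q1=[P1,P2] Q2=[]
t=10-11: P3@Q0 runs 1, rem=2, I/O yield, promote→Q0. Q0=[P3] Q1=[P1,P2] Q2=[]
t=11-12: P3@Q0 runs 1, rem=1, I/O yield, promote→Q0. Q0=[P3] Q1=[P1,P2] Q2=[]
t=12-13: P3@Q0 runs 1, rem=0, completes. Q0=[] Q1=[P1,P2] Q2=[]
t=13-18: P1@Q1 runs 5, rem=2, quantum used, demote→Q2. Q0=[] Q1=[P2] Q2=[P1]
t=18-23: P2@Q1 runs 5, rem=5, quantum used, demote→Q2. Q0=[] Q1=[] Q2=[P1,P2]
t=23-25: P1@Q2 runs 2, rem=0, completes. Q0=[] Q1=[] Q2=[P2]
t=25-30: P2@Q2 runs 5, rem=0, completes. Q0=[] Q1=[] Q2=[]

Answer: 1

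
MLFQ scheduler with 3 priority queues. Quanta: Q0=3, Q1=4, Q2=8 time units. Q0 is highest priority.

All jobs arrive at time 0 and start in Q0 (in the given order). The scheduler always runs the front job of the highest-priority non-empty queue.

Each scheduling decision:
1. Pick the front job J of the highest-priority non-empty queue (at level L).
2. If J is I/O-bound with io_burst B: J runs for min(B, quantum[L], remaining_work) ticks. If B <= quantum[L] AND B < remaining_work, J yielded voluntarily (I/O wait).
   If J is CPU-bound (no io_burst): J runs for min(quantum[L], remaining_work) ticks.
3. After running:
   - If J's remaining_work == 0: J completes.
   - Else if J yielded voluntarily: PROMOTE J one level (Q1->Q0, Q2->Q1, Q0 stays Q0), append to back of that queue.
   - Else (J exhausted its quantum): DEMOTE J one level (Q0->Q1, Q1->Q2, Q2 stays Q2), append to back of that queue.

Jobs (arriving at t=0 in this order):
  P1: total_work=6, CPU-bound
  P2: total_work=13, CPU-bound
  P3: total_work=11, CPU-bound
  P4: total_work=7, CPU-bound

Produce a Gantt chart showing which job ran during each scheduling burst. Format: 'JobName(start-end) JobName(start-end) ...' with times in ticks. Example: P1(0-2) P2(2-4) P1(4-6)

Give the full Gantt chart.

Answer: P1(0-3) P2(3-6) P3(6-9) P4(9-12) P1(12-15) P2(15-19) P3(19-23) P4(23-27) P2(27-33) P3(33-37)

Derivation:
t=0-3: P1@Q0 runs 3, rem=3, quantum used, demote→Q1. Q0=[P2,P3,P4] Q1=[P1] Q2=[]
t=3-6: P2@Q0 runs 3, rem=10, quantum used, demote→Q1. Q0=[P3,P4] Q1=[P1,P2] Q2=[]
t=6-9: P3@Q0 runs 3, rem=8, quantum used, demote→Q1. Q0=[P4] Q1=[P1,P2,P3] Q2=[]
t=9-12: P4@Q0 runs 3, rem=4, quantum used, demote→Q1. Q0=[] Q1=[P1,P2,P3,P4] Q2=[]
t=12-15: P1@Q1 runs 3, rem=0, completes. Q0=[] Q1=[P2,P3,P4] Q2=[]
t=15-19: P2@Q1 runs 4, rem=6, quantum used, demote→Q2. Q0=[] Q1=[P3,P4] Q2=[P2]
t=19-23: P3@Q1 runs 4, rem=4, quantum used, demote→Q2. Q0=[] Q1=[P4] Q2=[P2,P3]
t=23-27: P4@Q1 runs 4, rem=0, completes. Q0=[] Q1=[] Q2=[P2,P3]
t=27-33: P2@Q2 runs 6, rem=0, completes. Q0=[] Q1=[] Q2=[P3]
t=33-37: P3@Q2 runs 4, rem=0, completes. Q0=[] Q1=[] Q2=[]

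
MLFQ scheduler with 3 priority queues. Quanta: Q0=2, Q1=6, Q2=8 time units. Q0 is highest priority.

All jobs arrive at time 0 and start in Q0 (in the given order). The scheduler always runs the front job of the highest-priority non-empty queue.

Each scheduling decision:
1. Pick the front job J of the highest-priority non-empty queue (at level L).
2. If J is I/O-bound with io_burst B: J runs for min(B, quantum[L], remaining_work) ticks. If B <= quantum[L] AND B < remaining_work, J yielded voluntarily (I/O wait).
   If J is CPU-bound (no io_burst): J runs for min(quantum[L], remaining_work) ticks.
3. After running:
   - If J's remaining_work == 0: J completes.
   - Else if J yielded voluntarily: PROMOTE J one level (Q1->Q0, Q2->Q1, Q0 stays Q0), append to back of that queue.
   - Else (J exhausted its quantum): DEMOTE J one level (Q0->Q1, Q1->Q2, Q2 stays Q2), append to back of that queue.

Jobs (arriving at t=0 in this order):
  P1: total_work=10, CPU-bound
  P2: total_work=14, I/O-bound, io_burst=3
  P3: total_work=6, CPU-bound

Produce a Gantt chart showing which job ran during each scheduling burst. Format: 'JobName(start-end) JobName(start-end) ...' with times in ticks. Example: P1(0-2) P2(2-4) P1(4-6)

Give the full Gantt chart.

t=0-2: P1@Q0 runs 2, rem=8, quantum used, demote→Q1. Q0=[P2,P3] Q1=[P1] Q2=[]
t=2-4: P2@Q0 runs 2, rem=12, quantum used, demote→Q1. Q0=[P3] Q1=[P1,P2] Q2=[]
t=4-6: P3@Q0 runs 2, rem=4, quantum used, demote→Q1. Q0=[] Q1=[P1,P2,P3] Q2=[]
t=6-12: P1@Q1 runs 6, rem=2, quantum used, demote→Q2. Q0=[] Q1=[P2,P3] Q2=[P1]
t=12-15: P2@Q1 runs 3, rem=9, I/O yield, promote→Q0. Q0=[P2] Q1=[P3] Q2=[P1]
t=15-17: P2@Q0 runs 2, rem=7, quantum used, demote→Q1. Q0=[] Q1=[P3,P2] Q2=[P1]
t=17-21: P3@Q1 runs 4, rem=0, completes. Q0=[] Q1=[P2] Q2=[P1]
t=21-24: P2@Q1 runs 3, rem=4, I/O yield, promote→Q0. Q0=[P2] Q1=[] Q2=[P1]
t=24-26: P2@Q0 runs 2, rem=2, quantum used, demote→Q1. Q0=[] Q1=[P2] Q2=[P1]
t=26-28: P2@Q1 runs 2, rem=0, completes. Q0=[] Q1=[] Q2=[P1]
t=28-30: P1@Q2 runs 2, rem=0, completes. Q0=[] Q1=[] Q2=[]

Answer: P1(0-2) P2(2-4) P3(4-6) P1(6-12) P2(12-15) P2(15-17) P3(17-21) P2(21-24) P2(24-26) P2(26-28) P1(28-30)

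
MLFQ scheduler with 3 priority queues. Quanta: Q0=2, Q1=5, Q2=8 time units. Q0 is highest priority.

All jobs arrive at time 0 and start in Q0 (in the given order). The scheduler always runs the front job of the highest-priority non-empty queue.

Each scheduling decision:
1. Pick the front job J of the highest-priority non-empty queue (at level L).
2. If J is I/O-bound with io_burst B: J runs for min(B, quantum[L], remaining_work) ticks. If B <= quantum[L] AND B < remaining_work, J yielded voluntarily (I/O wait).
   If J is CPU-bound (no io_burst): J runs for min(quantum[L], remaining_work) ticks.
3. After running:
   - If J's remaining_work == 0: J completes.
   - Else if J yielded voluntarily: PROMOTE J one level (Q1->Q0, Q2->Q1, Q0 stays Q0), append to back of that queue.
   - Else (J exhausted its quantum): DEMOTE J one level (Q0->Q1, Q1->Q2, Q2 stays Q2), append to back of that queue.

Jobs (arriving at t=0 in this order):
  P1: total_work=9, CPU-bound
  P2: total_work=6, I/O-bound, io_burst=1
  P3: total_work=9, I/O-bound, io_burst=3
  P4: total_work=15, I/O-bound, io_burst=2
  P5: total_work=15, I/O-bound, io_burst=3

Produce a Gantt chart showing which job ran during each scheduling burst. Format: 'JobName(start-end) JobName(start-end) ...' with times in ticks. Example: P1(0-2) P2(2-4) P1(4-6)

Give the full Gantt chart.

Answer: P1(0-2) P2(2-3) P3(3-5) P4(5-7) P5(7-9) P2(9-10) P4(10-12) P2(12-13) P4(13-15) P2(15-16) P4(16-18) P2(18-19) P4(19-21) P2(21-22) P4(22-24) P4(24-26) P4(26-27) P1(27-32) P3(32-35) P3(35-37) P5(37-40) P5(40-42) P3(42-44) P5(44-47) P5(47-49) P5(49-52) P1(52-54)

Derivation:
t=0-2: P1@Q0 runs 2, rem=7, quantum used, demote→Q1. Q0=[P2,P3,P4,P5] Q1=[P1] Q2=[]
t=2-3: P2@Q0 runs 1, rem=5, I/O yield, promote→Q0. Q0=[P3,P4,P5,P2] Q1=[P1] Q2=[]
t=3-5: P3@Q0 runs 2, rem=7, quantum used, demote→Q1. Q0=[P4,P5,P2] Q1=[P1,P3] Q2=[]
t=5-7: P4@Q0 runs 2, rem=13, I/O yield, promote→Q0. Q0=[P5,P2,P4] Q1=[P1,P3] Q2=[]
t=7-9: P5@Q0 runs 2, rem=13, quantum used, demote→Q1. Q0=[P2,P4] Q1=[P1,P3,P5] Q2=[]
t=9-10: P2@Q0 runs 1, rem=4, I/O yield, promote→Q0. Q0=[P4,P2] Q1=[P1,P3,P5] Q2=[]
t=10-12: P4@Q0 runs 2, rem=11, I/O yield, promote→Q0. Q0=[P2,P4] Q1=[P1,P3,P5] Q2=[]
t=12-13: P2@Q0 runs 1, rem=3, I/O yield, promote→Q0. Q0=[P4,P2] Q1=[P1,P3,P5] Q2=[]
t=13-15: P4@Q0 runs 2, rem=9, I/O yield, promote→Q0. Q0=[P2,P4] Q1=[P1,P3,P5] Q2=[]
t=15-16: P2@Q0 runs 1, rem=2, I/O yield, promote→Q0. Q0=[P4,P2] Q1=[P1,P3,P5] Q2=[]
t=16-18: P4@Q0 runs 2, rem=7, I/O yield, promote→Q0. Q0=[P2,P4] Q1=[P1,P3,P5] Q2=[]
t=18-19: P2@Q0 runs 1, rem=1, I/O yield, promote→Q0. Q0=[P4,P2] Q1=[P1,P3,P5] Q2=[]
t=19-21: P4@Q0 runs 2, rem=5, I/O yield, promote→Q0. Q0=[P2,P4] Q1=[P1,P3,P5] Q2=[]
t=21-22: P2@Q0 runs 1, rem=0, completes. Q0=[P4] Q1=[P1,P3,P5] Q2=[]
t=22-24: P4@Q0 runs 2, rem=3, I/O yield, promote→Q0. Q0=[P4] Q1=[P1,P3,P5] Q2=[]
t=24-26: P4@Q0 runs 2, rem=1, I/O yield, promote→Q0. Q0=[P4] Q1=[P1,P3,P5] Q2=[]
t=26-27: P4@Q0 runs 1, rem=0, completes. Q0=[] Q1=[P1,P3,P5] Q2=[]
t=27-32: P1@Q1 runs 5, rem=2, quantum used, demote→Q2. Q0=[] Q1=[P3,P5] Q2=[P1]
t=32-35: P3@Q1 runs 3, rem=4, I/O yield, promote→Q0. Q0=[P3] Q1=[P5] Q2=[P1]
t=35-37: P3@Q0 runs 2, rem=2, quantum used, demote→Q1. Q0=[] Q1=[P5,P3] Q2=[P1]
t=37-40: P5@Q1 runs 3, rem=10, I/O yield, promote→Q0. Q0=[P5] Q1=[P3] Q2=[P1]
t=40-42: P5@Q0 runs 2, rem=8, quantum used, demote→Q1. Q0=[] Q1=[P3,P5] Q2=[P1]
t=42-44: P3@Q1 runs 2, rem=0, completes. Q0=[] Q1=[P5] Q2=[P1]
t=44-47: P5@Q1 runs 3, rem=5, I/O yield, promote→Q0. Q0=[P5] Q1=[] Q2=[P1]
t=47-49: P5@Q0 runs 2, rem=3, quantum used, demote→Q1. Q0=[] Q1=[P5] Q2=[P1]
t=49-52: P5@Q1 runs 3, rem=0, completes. Q0=[] Q1=[] Q2=[P1]
t=52-54: P1@Q2 runs 2, rem=0, completes. Q0=[] Q1=[] Q2=[]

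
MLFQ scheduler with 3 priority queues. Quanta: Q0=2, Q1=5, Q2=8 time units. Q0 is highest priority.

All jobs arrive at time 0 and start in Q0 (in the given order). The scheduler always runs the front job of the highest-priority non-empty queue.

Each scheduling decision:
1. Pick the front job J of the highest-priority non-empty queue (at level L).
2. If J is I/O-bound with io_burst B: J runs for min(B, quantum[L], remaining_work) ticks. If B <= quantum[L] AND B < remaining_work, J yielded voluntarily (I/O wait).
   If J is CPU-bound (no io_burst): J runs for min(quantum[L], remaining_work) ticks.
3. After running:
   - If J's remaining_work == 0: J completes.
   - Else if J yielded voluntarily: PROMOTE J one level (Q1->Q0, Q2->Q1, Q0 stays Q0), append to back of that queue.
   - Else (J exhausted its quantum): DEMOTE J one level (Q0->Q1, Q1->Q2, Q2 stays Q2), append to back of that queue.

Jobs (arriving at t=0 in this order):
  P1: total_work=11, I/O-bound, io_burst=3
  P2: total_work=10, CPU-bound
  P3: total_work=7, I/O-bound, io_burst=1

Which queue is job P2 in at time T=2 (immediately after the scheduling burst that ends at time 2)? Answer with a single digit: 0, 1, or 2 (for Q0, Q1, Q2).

t=0-2: P1@Q0 runs 2, rem=9, quantum used, demote→Q1. Q0=[P2,P3] Q1=[P1] Q2=[]
t=2-4: P2@Q0 runs 2, rem=8, quantum used, demote→Q1. Q0=[P3] Q1=[P1,P2] Q2=[]
t=4-5: P3@Q0 runs 1, rem=6, I/O yield, promote→Q0. Q0=[P3] Q1=[P1,P2] Q2=[]
t=5-6: P3@Q0 runs 1, rem=5, I/O yield, promote→Q0. Q0=[P3] Q1=[P1,P2] Q2=[]
t=6-7: P3@Q0 runs 1, rem=4, I/O yield, promote→Q0. Q0=[P3] Q1=[P1,P2] Q2=[]
t=7-8: P3@Q0 runs 1, rem=3, I/O yield, promote→Q0. Q0=[P3] Q1=[P1,P2] Q2=[]
t=8-9: P3@Q0 runs 1, rem=2, I/O yield, promote→Q0. Q0=[P3] Q1=[P1,P2] Q2=[]
t=9-10: P3@Q0 runs 1, rem=1, I/O yield, promote→Q0. Q0=[P3] Q1=[P1,P2] Q2=[]
t=10-11: P3@Q0 runs 1, rem=0, completes. Q0=[] Q1=[P1,P2] Q2=[]
t=11-14: P1@Q1 runs 3, rem=6, I/O yield, promote→Q0. Q0=[P1] Q1=[P2] Q2=[]
t=14-16: P1@Q0 runs 2, rem=4, quantum used, demote→Q1. Q0=[] Q1=[P2,P1] Q2=[]
t=16-21: P2@Q1 runs 5, rem=3, quantum used, demote→Q2. Q0=[] Q1=[P1] Q2=[P2]
t=21-24: P1@Q1 runs 3, rem=1, I/O yield, promote→Q0. Q0=[P1] Q1=[] Q2=[P2]
t=24-25: P1@Q0 runs 1, rem=0, completes. Q0=[] Q1=[] Q2=[P2]
t=25-28: P2@Q2 runs 3, rem=0, completes. Q0=[] Q1=[] Q2=[]

Answer: 0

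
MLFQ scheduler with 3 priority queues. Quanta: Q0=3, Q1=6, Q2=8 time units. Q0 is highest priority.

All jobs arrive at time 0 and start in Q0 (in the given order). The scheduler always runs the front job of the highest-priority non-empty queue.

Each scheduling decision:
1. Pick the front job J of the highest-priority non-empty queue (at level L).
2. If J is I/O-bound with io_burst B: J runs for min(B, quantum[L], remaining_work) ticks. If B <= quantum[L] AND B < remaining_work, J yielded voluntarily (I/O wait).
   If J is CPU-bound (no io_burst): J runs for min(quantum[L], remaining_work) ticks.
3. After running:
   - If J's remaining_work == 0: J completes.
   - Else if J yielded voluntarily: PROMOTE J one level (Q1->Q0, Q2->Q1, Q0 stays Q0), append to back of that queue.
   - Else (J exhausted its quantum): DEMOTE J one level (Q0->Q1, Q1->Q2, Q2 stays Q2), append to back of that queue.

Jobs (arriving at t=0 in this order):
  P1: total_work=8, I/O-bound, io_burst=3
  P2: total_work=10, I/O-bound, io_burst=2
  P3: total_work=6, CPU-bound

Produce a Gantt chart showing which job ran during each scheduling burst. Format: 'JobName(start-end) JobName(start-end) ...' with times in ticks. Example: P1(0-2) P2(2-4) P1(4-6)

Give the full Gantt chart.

Answer: P1(0-3) P2(3-5) P3(5-8) P1(8-11) P2(11-13) P1(13-15) P2(15-17) P2(17-19) P2(19-21) P3(21-24)

Derivation:
t=0-3: P1@Q0 runs 3, rem=5, I/O yield, promote→Q0. Q0=[P2,P3,P1] Q1=[] Q2=[]
t=3-5: P2@Q0 runs 2, rem=8, I/O yield, promote→Q0. Q0=[P3,P1,P2] Q1=[] Q2=[]
t=5-8: P3@Q0 runs 3, rem=3, quantum used, demote→Q1. Q0=[P1,P2] Q1=[P3] Q2=[]
t=8-11: P1@Q0 runs 3, rem=2, I/O yield, promote→Q0. Q0=[P2,P1] Q1=[P3] Q2=[]
t=11-13: P2@Q0 runs 2, rem=6, I/O yield, promote→Q0. Q0=[P1,P2] Q1=[P3] Q2=[]
t=13-15: P1@Q0 runs 2, rem=0, completes. Q0=[P2] Q1=[P3] Q2=[]
t=15-17: P2@Q0 runs 2, rem=4, I/O yield, promote→Q0. Q0=[P2] Q1=[P3] Q2=[]
t=17-19: P2@Q0 runs 2, rem=2, I/O yield, promote→Q0. Q0=[P2] Q1=[P3] Q2=[]
t=19-21: P2@Q0 runs 2, rem=0, completes. Q0=[] Q1=[P3] Q2=[]
t=21-24: P3@Q1 runs 3, rem=0, completes. Q0=[] Q1=[] Q2=[]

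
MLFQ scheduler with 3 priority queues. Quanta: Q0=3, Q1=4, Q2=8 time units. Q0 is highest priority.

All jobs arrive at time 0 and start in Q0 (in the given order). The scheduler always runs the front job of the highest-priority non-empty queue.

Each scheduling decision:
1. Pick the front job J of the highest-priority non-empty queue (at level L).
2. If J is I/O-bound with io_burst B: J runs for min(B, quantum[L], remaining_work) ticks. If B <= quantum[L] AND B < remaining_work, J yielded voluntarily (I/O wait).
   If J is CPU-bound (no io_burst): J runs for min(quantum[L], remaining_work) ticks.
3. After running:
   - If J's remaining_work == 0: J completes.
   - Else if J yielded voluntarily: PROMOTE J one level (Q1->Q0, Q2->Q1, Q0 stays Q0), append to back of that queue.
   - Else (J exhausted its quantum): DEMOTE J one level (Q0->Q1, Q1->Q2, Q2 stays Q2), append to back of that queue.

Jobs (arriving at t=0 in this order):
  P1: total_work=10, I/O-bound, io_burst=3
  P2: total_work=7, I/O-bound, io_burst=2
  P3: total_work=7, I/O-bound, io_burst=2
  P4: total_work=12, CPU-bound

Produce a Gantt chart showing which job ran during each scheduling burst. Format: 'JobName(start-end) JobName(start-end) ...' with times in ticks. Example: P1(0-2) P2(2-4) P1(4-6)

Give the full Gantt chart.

Answer: P1(0-3) P2(3-5) P3(5-7) P4(7-10) P1(10-13) P2(13-15) P3(15-17) P1(17-20) P2(20-22) P3(22-24) P1(24-25) P2(25-26) P3(26-27) P4(27-31) P4(31-36)

Derivation:
t=0-3: P1@Q0 runs 3, rem=7, I/O yield, promote→Q0. Q0=[P2,P3,P4,P1] Q1=[] Q2=[]
t=3-5: P2@Q0 runs 2, rem=5, I/O yield, promote→Q0. Q0=[P3,P4,P1,P2] Q1=[] Q2=[]
t=5-7: P3@Q0 runs 2, rem=5, I/O yield, promote→Q0. Q0=[P4,P1,P2,P3] Q1=[] Q2=[]
t=7-10: P4@Q0 runs 3, rem=9, quantum used, demote→Q1. Q0=[P1,P2,P3] Q1=[P4] Q2=[]
t=10-13: P1@Q0 runs 3, rem=4, I/O yield, promote→Q0. Q0=[P2,P3,P1] Q1=[P4] Q2=[]
t=13-15: P2@Q0 runs 2, rem=3, I/O yield, promote→Q0. Q0=[P3,P1,P2] Q1=[P4] Q2=[]
t=15-17: P3@Q0 runs 2, rem=3, I/O yield, promote→Q0. Q0=[P1,P2,P3] Q1=[P4] Q2=[]
t=17-20: P1@Q0 runs 3, rem=1, I/O yield, promote→Q0. Q0=[P2,P3,P1] Q1=[P4] Q2=[]
t=20-22: P2@Q0 runs 2, rem=1, I/O yield, promote→Q0. Q0=[P3,P1,P2] Q1=[P4] Q2=[]
t=22-24: P3@Q0 runs 2, rem=1, I/O yield, promote→Q0. Q0=[P1,P2,P3] Q1=[P4] Q2=[]
t=24-25: P1@Q0 runs 1, rem=0, completes. Q0=[P2,P3] Q1=[P4] Q2=[]
t=25-26: P2@Q0 runs 1, rem=0, completes. Q0=[P3] Q1=[P4] Q2=[]
t=26-27: P3@Q0 runs 1, rem=0, completes. Q0=[] Q1=[P4] Q2=[]
t=27-31: P4@Q1 runs 4, rem=5, quantum used, demote→Q2. Q0=[] Q1=[] Q2=[P4]
t=31-36: P4@Q2 runs 5, rem=0, completes. Q0=[] Q1=[] Q2=[]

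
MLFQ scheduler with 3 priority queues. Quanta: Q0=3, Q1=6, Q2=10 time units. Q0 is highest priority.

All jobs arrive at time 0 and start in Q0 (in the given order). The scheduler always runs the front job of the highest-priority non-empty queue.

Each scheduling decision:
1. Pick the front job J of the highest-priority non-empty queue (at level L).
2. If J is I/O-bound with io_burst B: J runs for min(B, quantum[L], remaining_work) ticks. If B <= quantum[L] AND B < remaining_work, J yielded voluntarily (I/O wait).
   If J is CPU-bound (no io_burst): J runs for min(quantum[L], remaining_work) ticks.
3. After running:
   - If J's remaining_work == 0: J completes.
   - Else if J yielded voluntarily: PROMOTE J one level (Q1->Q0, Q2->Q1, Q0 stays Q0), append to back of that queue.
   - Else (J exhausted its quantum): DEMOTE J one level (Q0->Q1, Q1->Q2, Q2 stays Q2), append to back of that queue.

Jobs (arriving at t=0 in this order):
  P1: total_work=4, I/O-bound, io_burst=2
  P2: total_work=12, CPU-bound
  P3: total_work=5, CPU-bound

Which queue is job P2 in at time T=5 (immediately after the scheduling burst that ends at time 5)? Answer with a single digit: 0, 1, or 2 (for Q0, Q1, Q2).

Answer: 1

Derivation:
t=0-2: P1@Q0 runs 2, rem=2, I/O yield, promote→Q0. Q0=[P2,P3,P1] Q1=[] Q2=[]
t=2-5: P2@Q0 runs 3, rem=9, quantum used, demote→Q1. Q0=[P3,P1] Q1=[P2] Q2=[]
t=5-8: P3@Q0 runs 3, rem=2, quantum used, demote→Q1. Q0=[P1] Q1=[P2,P3] Q2=[]
t=8-10: P1@Q0 runs 2, rem=0, completes. Q0=[] Q1=[P2,P3] Q2=[]
t=10-16: P2@Q1 runs 6, rem=3, quantum used, demote→Q2. Q0=[] Q1=[P3] Q2=[P2]
t=16-18: P3@Q1 runs 2, rem=0, completes. Q0=[] Q1=[] Q2=[P2]
t=18-21: P2@Q2 runs 3, rem=0, completes. Q0=[] Q1=[] Q2=[]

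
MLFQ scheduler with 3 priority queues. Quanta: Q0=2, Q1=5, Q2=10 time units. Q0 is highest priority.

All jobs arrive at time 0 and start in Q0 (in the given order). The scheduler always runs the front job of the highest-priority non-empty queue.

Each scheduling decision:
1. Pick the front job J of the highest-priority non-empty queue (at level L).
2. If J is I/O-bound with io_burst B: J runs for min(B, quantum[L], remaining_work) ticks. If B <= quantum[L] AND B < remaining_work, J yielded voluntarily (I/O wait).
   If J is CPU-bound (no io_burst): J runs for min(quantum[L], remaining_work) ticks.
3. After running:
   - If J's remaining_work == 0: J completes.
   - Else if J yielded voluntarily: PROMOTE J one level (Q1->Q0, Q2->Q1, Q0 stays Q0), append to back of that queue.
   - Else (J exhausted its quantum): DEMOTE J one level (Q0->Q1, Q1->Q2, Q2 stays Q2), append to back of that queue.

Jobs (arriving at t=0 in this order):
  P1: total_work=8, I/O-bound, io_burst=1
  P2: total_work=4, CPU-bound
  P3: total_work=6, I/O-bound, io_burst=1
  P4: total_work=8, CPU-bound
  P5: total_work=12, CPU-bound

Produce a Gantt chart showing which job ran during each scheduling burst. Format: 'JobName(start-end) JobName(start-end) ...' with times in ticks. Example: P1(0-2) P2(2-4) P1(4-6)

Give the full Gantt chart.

Answer: P1(0-1) P2(1-3) P3(3-4) P4(4-6) P5(6-8) P1(8-9) P3(9-10) P1(10-11) P3(11-12) P1(12-13) P3(13-14) P1(14-15) P3(15-16) P1(16-17) P3(17-18) P1(18-19) P1(19-20) P2(20-22) P4(22-27) P5(27-32) P4(32-33) P5(33-38)

Derivation:
t=0-1: P1@Q0 runs 1, rem=7, I/O yield, promote→Q0. Q0=[P2,P3,P4,P5,P1] Q1=[] Q2=[]
t=1-3: P2@Q0 runs 2, rem=2, quantum used, demote→Q1. Q0=[P3,P4,P5,P1] Q1=[P2] Q2=[]
t=3-4: P3@Q0 runs 1, rem=5, I/O yield, promote→Q0. Q0=[P4,P5,P1,P3] Q1=[P2] Q2=[]
t=4-6: P4@Q0 runs 2, rem=6, quantum used, demote→Q1. Q0=[P5,P1,P3] Q1=[P2,P4] Q2=[]
t=6-8: P5@Q0 runs 2, rem=10, quantum used, demote→Q1. Q0=[P1,P3] Q1=[P2,P4,P5] Q2=[]
t=8-9: P1@Q0 runs 1, rem=6, I/O yield, promote→Q0. Q0=[P3,P1] Q1=[P2,P4,P5] Q2=[]
t=9-10: P3@Q0 runs 1, rem=4, I/O yield, promote→Q0. Q0=[P1,P3] Q1=[P2,P4,P5] Q2=[]
t=10-11: P1@Q0 runs 1, rem=5, I/O yield, promote→Q0. Q0=[P3,P1] Q1=[P2,P4,P5] Q2=[]
t=11-12: P3@Q0 runs 1, rem=3, I/O yield, promote→Q0. Q0=[P1,P3] Q1=[P2,P4,P5] Q2=[]
t=12-13: P1@Q0 runs 1, rem=4, I/O yield, promote→Q0. Q0=[P3,P1] Q1=[P2,P4,P5] Q2=[]
t=13-14: P3@Q0 runs 1, rem=2, I/O yield, promote→Q0. Q0=[P1,P3] Q1=[P2,P4,P5] Q2=[]
t=14-15: P1@Q0 runs 1, rem=3, I/O yield, promote→Q0. Q0=[P3,P1] Q1=[P2,P4,P5] Q2=[]
t=15-16: P3@Q0 runs 1, rem=1, I/O yield, promote→Q0. Q0=[P1,P3] Q1=[P2,P4,P5] Q2=[]
t=16-17: P1@Q0 runs 1, rem=2, I/O yield, promote→Q0. Q0=[P3,P1] Q1=[P2,P4,P5] Q2=[]
t=17-18: P3@Q0 runs 1, rem=0, completes. Q0=[P1] Q1=[P2,P4,P5] Q2=[]
t=18-19: P1@Q0 runs 1, rem=1, I/O yield, promote→Q0. Q0=[P1] Q1=[P2,P4,P5] Q2=[]
t=19-20: P1@Q0 runs 1, rem=0, completes. Q0=[] Q1=[P2,P4,P5] Q2=[]
t=20-22: P2@Q1 runs 2, rem=0, completes. Q0=[] Q1=[P4,P5] Q2=[]
t=22-27: P4@Q1 runs 5, rem=1, quantum used, demote→Q2. Q0=[] Q1=[P5] Q2=[P4]
t=27-32: P5@Q1 runs 5, rem=5, quantum used, demote→Q2. Q0=[] Q1=[] Q2=[P4,P5]
t=32-33: P4@Q2 runs 1, rem=0, completes. Q0=[] Q1=[] Q2=[P5]
t=33-38: P5@Q2 runs 5, rem=0, completes. Q0=[] Q1=[] Q2=[]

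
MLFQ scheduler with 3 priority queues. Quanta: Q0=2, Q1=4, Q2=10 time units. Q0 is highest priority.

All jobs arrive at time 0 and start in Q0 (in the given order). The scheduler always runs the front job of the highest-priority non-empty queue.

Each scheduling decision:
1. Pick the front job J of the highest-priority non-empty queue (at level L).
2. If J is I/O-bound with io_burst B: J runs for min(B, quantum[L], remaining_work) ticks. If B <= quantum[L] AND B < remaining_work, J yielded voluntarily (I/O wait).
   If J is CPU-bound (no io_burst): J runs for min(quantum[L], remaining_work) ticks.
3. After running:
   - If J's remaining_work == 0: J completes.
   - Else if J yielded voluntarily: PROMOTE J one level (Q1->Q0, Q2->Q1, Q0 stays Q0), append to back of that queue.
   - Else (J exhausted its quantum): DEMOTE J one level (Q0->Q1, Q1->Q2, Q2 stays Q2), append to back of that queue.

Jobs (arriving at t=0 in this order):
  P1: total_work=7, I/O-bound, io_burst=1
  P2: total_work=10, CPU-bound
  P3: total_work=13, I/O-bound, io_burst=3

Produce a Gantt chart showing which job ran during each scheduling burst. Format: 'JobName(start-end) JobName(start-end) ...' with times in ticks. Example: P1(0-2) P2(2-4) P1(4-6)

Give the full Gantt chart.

Answer: P1(0-1) P2(1-3) P3(3-5) P1(5-6) P1(6-7) P1(7-8) P1(8-9) P1(9-10) P1(10-11) P2(11-15) P3(15-18) P3(18-20) P3(20-23) P3(23-25) P3(25-26) P2(26-30)

Derivation:
t=0-1: P1@Q0 runs 1, rem=6, I/O yield, promote→Q0. Q0=[P2,P3,P1] Q1=[] Q2=[]
t=1-3: P2@Q0 runs 2, rem=8, quantum used, demote→Q1. Q0=[P3,P1] Q1=[P2] Q2=[]
t=3-5: P3@Q0 runs 2, rem=11, quantum used, demote→Q1. Q0=[P1] Q1=[P2,P3] Q2=[]
t=5-6: P1@Q0 runs 1, rem=5, I/O yield, promote→Q0. Q0=[P1] Q1=[P2,P3] Q2=[]
t=6-7: P1@Q0 runs 1, rem=4, I/O yield, promote→Q0. Q0=[P1] Q1=[P2,P3] Q2=[]
t=7-8: P1@Q0 runs 1, rem=3, I/O yield, promote→Q0. Q0=[P1] Q1=[P2,P3] Q2=[]
t=8-9: P1@Q0 runs 1, rem=2, I/O yield, promote→Q0. Q0=[P1] Q1=[P2,P3] Q2=[]
t=9-10: P1@Q0 runs 1, rem=1, I/O yield, promote→Q0. Q0=[P1] Q1=[P2,P3] Q2=[]
t=10-11: P1@Q0 runs 1, rem=0, completes. Q0=[] Q1=[P2,P3] Q2=[]
t=11-15: P2@Q1 runs 4, rem=4, quantum used, demote→Q2. Q0=[] Q1=[P3] Q2=[P2]
t=15-18: P3@Q1 runs 3, rem=8, I/O yield, promote→Q0. Q0=[P3] Q1=[] Q2=[P2]
t=18-20: P3@Q0 runs 2, rem=6, quantum used, demote→Q1. Q0=[] Q1=[P3] Q2=[P2]
t=20-23: P3@Q1 runs 3, rem=3, I/O yield, promote→Q0. Q0=[P3] Q1=[] Q2=[P2]
t=23-25: P3@Q0 runs 2, rem=1, quantum used, demote→Q1. Q0=[] Q1=[P3] Q2=[P2]
t=25-26: P3@Q1 runs 1, rem=0, completes. Q0=[] Q1=[] Q2=[P2]
t=26-30: P2@Q2 runs 4, rem=0, completes. Q0=[] Q1=[] Q2=[]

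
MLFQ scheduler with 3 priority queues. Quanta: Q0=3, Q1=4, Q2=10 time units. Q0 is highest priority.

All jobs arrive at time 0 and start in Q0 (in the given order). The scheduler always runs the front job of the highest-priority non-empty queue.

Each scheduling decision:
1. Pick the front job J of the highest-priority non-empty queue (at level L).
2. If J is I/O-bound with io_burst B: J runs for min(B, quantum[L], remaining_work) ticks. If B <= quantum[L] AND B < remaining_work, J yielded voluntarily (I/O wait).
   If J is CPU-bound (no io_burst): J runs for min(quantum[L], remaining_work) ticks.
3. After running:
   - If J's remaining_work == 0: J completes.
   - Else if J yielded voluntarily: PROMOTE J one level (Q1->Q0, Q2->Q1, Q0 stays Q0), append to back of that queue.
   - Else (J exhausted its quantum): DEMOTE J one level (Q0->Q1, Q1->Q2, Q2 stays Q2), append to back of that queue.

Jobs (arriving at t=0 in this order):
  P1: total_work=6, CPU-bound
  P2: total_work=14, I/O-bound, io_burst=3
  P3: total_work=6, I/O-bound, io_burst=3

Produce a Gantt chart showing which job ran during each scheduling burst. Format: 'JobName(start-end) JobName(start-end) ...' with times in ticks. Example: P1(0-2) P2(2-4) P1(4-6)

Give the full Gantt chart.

t=0-3: P1@Q0 runs 3, rem=3, quantum used, demote→Q1. Q0=[P2,P3] Q1=[P1] Q2=[]
t=3-6: P2@Q0 runs 3, rem=11, I/O yield, promote→Q0. Q0=[P3,P2] Q1=[P1] Q2=[]
t=6-9: P3@Q0 runs 3, rem=3, I/O yield, promote→Q0. Q0=[P2,P3] Q1=[P1] Q2=[]
t=9-12: P2@Q0 runs 3, rem=8, I/O yield, promote→Q0. Q0=[P3,P2] Q1=[P1] Q2=[]
t=12-15: P3@Q0 runs 3, rem=0, completes. Q0=[P2] Q1=[P1] Q2=[]
t=15-18: P2@Q0 runs 3, rem=5, I/O yield, promote→Q0. Q0=[P2] Q1=[P1] Q2=[]
t=18-21: P2@Q0 runs 3, rem=2, I/O yield, promote→Q0. Q0=[P2] Q1=[P1] Q2=[]
t=21-23: P2@Q0 runs 2, rem=0, completes. Q0=[] Q1=[P1] Q2=[]
t=23-26: P1@Q1 runs 3, rem=0, completes. Q0=[] Q1=[] Q2=[]

Answer: P1(0-3) P2(3-6) P3(6-9) P2(9-12) P3(12-15) P2(15-18) P2(18-21) P2(21-23) P1(23-26)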